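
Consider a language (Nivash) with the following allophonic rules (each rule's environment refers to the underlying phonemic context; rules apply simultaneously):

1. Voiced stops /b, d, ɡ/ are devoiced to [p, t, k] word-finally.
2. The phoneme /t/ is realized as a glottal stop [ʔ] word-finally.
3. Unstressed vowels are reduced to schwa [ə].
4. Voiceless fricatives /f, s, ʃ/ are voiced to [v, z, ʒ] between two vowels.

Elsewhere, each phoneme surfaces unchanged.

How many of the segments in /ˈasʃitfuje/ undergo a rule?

3

Segments that undergo a rule: /i/ → [ə] (rule 3); /u/ → [ə] (rule 3); /e/ → [ə] (rule 3).
All other segments surface unchanged.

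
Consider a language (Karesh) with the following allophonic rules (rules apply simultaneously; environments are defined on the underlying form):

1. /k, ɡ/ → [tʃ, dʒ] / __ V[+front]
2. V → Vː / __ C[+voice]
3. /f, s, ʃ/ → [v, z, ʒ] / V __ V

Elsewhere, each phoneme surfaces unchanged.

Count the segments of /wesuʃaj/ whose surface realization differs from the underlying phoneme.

3

Segments that undergo a rule: /s/ → [z] (rule 3); /ʃ/ → [ʒ] (rule 3); /a/ → [aː] (rule 2).
All other segments surface unchanged.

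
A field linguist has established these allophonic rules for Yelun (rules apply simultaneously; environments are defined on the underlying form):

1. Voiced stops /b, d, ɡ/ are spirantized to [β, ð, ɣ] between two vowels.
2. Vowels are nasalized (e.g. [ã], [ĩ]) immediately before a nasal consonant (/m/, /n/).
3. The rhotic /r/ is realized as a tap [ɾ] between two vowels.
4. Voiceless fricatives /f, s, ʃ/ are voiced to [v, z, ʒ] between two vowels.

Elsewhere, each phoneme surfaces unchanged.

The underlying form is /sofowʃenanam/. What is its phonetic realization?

/s/ (word-initial): rule 4 targets it, but not between two vowels → unchanged [s].
/o/ (between /s/ and /f/) is in the target of rule 2 but the environment (before a nasal consonant) is not met → [o].
/f/ (between /o/ and /o/): between two vowels, so rule 4 applies → [v].
/o/ (between /f/ and /w/) is in the target of rule 2 but the environment (before a nasal consonant) is not met → [o].
/w/ (between /o/ and /ʃ/) is unaffected → [w].
/ʃ/ (between /w/ and /e/): rule 4 targets it, but not between two vowels → unchanged [ʃ].
/e/ meets the environment for rule 2 (before a nasal consonant) → [ẽ].
/n/ stays [n].
/a/ — between /n/ and /n/, before a nasal consonant — surfaces as [ã] (rule 2).
/n/ stays [n].
/a/ meets the environment for rule 2 (before a nasal consonant) → [ã].
/m/ — not in any rule's target class → [m].

[sovowʃẽnãnãm]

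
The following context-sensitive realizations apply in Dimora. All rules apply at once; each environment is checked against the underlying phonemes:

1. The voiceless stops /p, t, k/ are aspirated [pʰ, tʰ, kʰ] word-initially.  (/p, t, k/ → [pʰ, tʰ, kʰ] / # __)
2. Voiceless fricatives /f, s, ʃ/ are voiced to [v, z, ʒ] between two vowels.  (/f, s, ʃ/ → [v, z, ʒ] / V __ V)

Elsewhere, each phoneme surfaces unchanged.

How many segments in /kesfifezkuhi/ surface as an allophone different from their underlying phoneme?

Segments that undergo a rule: /k/ → [kʰ] (rule 1); /f/ → [v] (rule 2).
All other segments surface unchanged.

2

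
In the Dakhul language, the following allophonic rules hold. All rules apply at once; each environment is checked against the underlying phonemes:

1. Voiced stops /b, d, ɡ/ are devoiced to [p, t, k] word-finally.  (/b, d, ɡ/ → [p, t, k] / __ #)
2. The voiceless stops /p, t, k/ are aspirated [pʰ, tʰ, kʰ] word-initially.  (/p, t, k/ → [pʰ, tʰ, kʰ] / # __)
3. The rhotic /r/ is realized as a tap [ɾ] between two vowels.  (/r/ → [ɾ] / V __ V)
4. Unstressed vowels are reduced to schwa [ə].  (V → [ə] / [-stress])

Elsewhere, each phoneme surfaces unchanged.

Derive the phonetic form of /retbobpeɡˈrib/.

[rətbəbpəɡˈrip]

/r/ (word-initial) is in the target of rule 3 but the environment (between two vowels) is not met → [r].
/e/ — between /r/ and /t/, in an unstressed syllable — surfaces as [ə] (rule 4).
/t/ (between /e/ and /b/) is in the target of rule 2 but the environment (word-initially) is not met → [t].
/b/ (between /t/ and /o/) is in the target of rule 1 but the environment (word-finally) is not met → [b].
/o/ meets the environment for rule 4 (in an unstressed syllable) → [ə].
/b/ (between /o/ and /p/) fails the environment for rule 1, so it stays [b].
/p/ (between /b/ and /e/) fails the environment for rule 2, so it stays [p].
/e/ (between /p/ and /ɡ/): in an unstressed syllable, so rule 4 applies → [ə].
/ɡ/ — between /e/ and /r/; rule 1 does not apply here → [ɡ].
/r/ (between /ɡ/ and /i/) fails the environment for rule 3, so it stays [r].
/i/ — between /r/ and /b/; rule 4 does not apply here → [i].
/b/ (word-final): word-finally, so rule 1 applies → [p].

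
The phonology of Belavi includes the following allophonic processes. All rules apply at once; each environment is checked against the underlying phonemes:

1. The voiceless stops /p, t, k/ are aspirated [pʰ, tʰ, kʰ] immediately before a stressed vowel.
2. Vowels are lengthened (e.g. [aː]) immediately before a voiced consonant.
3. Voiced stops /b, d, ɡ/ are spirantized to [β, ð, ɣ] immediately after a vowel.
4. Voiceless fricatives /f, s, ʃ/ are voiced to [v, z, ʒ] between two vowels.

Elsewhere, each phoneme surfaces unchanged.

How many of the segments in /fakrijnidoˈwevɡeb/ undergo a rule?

7

Segments that undergo a rule: /i/ → [iː] (rule 2); /i/ → [iː] (rule 2); /d/ → [ð] (rule 3); /o/ → [oː] (rule 2); /e/ → [eː] (rule 2); /e/ → [eː] (rule 2); /b/ → [β] (rule 3).
All other segments surface unchanged.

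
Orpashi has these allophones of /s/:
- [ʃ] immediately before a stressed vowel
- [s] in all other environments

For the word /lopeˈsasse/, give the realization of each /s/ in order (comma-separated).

Occurrence 1 (position 5): immediately before a stressed vowel → [ʃ].
Occurrence 2 (position 7): no conditioning environment matches → elsewhere allophone [s].
Occurrence 3 (position 8): no conditioning environment matches → elsewhere allophone [s].

[ʃ], [s], [s]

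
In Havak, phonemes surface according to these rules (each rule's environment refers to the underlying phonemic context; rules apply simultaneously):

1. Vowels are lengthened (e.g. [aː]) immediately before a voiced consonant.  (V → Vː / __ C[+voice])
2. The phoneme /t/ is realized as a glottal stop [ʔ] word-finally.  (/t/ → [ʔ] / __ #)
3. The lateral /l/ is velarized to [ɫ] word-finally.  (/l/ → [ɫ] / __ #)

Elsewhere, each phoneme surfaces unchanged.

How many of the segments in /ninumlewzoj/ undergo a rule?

Segments that undergo a rule: /i/ → [iː] (rule 1); /u/ → [uː] (rule 1); /e/ → [eː] (rule 1); /o/ → [oː] (rule 1).
All other segments surface unchanged.

4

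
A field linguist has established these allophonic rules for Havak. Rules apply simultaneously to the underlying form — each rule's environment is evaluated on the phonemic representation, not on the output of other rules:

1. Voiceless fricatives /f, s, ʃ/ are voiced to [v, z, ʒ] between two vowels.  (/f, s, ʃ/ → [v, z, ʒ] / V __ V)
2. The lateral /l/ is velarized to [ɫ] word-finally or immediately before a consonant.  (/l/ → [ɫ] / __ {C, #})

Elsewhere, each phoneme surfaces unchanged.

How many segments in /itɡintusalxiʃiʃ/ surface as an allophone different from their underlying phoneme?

3

Segments that undergo a rule: /s/ → [z] (rule 1); /l/ → [ɫ] (rule 2); /ʃ/ → [ʒ] (rule 1).
All other segments surface unchanged.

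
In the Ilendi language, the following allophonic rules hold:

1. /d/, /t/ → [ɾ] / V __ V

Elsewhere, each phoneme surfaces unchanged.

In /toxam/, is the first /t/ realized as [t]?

/t/ (word-initial) fails the environment for rule 1, so it stays [t].
The actual realization is [t], which matches [t].

Yes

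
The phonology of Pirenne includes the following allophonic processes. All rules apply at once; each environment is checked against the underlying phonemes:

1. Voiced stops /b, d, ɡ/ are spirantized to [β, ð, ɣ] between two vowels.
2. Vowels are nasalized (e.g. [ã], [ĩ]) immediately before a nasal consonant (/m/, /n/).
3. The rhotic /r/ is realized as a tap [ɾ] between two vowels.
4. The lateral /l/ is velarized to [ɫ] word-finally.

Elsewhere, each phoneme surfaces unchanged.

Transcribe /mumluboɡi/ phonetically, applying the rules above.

/m/ stays [m].
/u/ (between /m/ and /m/) occurs before a nasal consonant → [ũ] by rule 2.
/m/ (between /u/ and /l/) is unaffected → [m].
/l/ (between /m/ and /u/) is in the target of rule 4 but the environment (word-finally) is not met → [l].
/u/ (between /l/ and /b/) is in the target of rule 2 but the environment (before a nasal consonant) is not met → [u].
/b/ (between /u/ and /o/): between two vowels, so rule 1 applies → [β].
/o/ (between /b/ and /ɡ/): rule 2 targets it, but not before a nasal consonant → unchanged [o].
/ɡ/ — between /o/ and /i/, between two vowels — surfaces as [ɣ] (rule 1).
/i/ (word-final) is in the target of rule 2 but the environment (before a nasal consonant) is not met → [i].

[mũmluβoɣi]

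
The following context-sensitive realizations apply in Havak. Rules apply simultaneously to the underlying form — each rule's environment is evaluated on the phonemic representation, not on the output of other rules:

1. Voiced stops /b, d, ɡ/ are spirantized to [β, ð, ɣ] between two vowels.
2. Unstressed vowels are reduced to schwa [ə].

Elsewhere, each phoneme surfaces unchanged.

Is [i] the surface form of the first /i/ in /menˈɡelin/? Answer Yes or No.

/i/ (between /l/ and /n/) occurs in an unstressed syllable → [ə] by rule 2.
The actual realization is [ə], not [i].

No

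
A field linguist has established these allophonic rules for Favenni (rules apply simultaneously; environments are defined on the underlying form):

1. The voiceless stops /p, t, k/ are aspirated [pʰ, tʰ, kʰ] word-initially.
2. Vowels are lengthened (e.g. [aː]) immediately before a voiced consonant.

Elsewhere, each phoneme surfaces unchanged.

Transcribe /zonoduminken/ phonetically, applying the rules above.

/o/ (between /z/ and /n/): before a voiced consonant, so rule 2 applies → [oː].
/o/ (between /n/ and /d/): before a voiced consonant, so rule 2 applies → [oː].
Rule 2 applies to /u/ (between /d/ and /m/: before a voiced consonant) → [uː].
/i/ — between /m/ and /n/, before a voiced consonant — surfaces as [iː] (rule 2).
/k/ (between /n/ and /e/) fails the environment for rule 1, so it stays [k].
/e/ (between /k/ and /n/) occurs before a voiced consonant → [eː] by rule 2.

[zoːnoːduːmiːnkeːn]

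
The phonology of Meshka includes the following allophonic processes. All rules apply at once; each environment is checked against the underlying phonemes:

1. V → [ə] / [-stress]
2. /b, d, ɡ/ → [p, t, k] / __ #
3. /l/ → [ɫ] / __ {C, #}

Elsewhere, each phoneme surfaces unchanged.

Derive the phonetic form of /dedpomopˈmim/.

[dədpəməpˈmim]

/d/ (word-initial) fails the environment for rule 2, so it stays [d].
/e/ (between /d/ and /d/): in an unstressed syllable, so rule 1 applies → [ə].
/d/ (between /e/ and /p/) is in the target of rule 2 but the environment (word-finally) is not met → [d].
/o/ — between /p/ and /m/, in an unstressed syllable — surfaces as [ə] (rule 1).
/o/ (between /m/ and /p/) occurs in an unstressed syllable → [ə] by rule 1.
/i/ (between /m/ and /m/) is in the target of rule 1 but the environment (in an unstressed syllable) is not met → [i].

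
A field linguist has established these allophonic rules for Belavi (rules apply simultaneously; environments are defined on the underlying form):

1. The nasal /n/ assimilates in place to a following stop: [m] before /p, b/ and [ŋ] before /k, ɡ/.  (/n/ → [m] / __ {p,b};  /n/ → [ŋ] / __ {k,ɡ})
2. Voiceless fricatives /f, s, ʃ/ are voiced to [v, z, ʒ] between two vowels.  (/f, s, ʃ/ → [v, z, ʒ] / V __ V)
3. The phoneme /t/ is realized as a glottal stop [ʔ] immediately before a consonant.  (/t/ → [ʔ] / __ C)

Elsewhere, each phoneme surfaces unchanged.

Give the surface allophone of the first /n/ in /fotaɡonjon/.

[n]

/n/ (between /o/ and /j/) fails the environment for rule 1, so it stays [n].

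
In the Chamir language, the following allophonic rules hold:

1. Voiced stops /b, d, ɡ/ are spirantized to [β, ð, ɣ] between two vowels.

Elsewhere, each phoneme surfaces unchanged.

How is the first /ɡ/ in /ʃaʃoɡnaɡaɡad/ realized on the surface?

[ɡ]

/ɡ/ (between /o/ and /n/) fails the environment for rule 1, so it stays [ɡ].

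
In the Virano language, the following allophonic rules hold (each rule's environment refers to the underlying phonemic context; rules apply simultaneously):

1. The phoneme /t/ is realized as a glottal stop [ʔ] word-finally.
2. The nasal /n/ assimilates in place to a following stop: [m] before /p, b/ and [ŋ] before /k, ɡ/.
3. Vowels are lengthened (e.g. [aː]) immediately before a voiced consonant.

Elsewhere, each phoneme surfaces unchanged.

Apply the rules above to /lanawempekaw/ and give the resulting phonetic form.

/l/ (word-initial): no rule targets it → [l].
/a/ (between /l/ and /n/) occurs before a voiced consonant → [aː] by rule 3.
/n/ (between /a/ and /a/) is in the target of rule 2 but the environment (before a labial or velar stop) is not met → [n].
Rule 3 applies to /a/ (between /n/ and /w/: before a voiced consonant) → [aː].
/w/ (between /a/ and /e/): no rule targets it → [w].
/e/ (between /w/ and /m/) occurs before a voiced consonant → [eː] by rule 3.
/m/ (between /e/ and /p/) is unaffected → [m].
/p/ (between /m/ and /e/): no rule targets it → [p].
/e/ — between /p/ and /k/; rule 3 does not apply here → [e].
/k/ (between /e/ and /a/) is unaffected → [k].
/a/ (between /k/ and /w/): before a voiced consonant, so rule 3 applies → [aː].
/w/ — not in any rule's target class → [w].

[laːnaːweːmpekaːw]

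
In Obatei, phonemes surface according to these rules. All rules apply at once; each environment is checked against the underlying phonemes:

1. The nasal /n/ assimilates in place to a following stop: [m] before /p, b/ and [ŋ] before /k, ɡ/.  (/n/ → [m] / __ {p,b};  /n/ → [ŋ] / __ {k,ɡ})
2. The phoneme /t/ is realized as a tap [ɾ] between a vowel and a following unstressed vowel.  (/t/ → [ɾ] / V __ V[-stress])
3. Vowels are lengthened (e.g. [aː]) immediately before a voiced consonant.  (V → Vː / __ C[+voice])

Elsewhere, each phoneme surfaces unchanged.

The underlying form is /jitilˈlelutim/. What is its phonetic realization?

[jiɾiːlˈleːluɾiːm]

/j/ (word-initial) is unaffected → [j].
/i/ (between /j/ and /t/) fails the environment for rule 3, so it stays [i].
Rule 2 applies to /t/ (between /i/ and /i/: between a vowel and a following unstressed vowel) → [ɾ].
/i/ (between /t/ and /l/) occurs before a voiced consonant → [iː] by rule 3.
/l/ stays [l].
/l/ — not in any rule's target class → [l].
/e/ meets the environment for rule 3 (before a voiced consonant) → [eː].
/l/ (between /e/ and /u/): no rule targets it → [l].
/u/ — between /l/ and /t/; rule 3 does not apply here → [u].
/t/ meets the environment for rule 2 (between a vowel and a following unstressed vowel) → [ɾ].
/i/ meets the environment for rule 3 (before a voiced consonant) → [iː].
/m/ — not in any rule's target class → [m].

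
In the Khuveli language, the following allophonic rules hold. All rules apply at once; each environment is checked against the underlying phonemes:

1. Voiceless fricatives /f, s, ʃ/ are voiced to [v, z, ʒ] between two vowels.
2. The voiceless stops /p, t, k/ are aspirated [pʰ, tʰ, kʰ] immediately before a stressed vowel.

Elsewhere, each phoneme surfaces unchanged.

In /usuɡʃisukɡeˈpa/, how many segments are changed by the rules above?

Segments that undergo a rule: /s/ → [z] (rule 1); /s/ → [z] (rule 1); /p/ → [pʰ] (rule 2).
All other segments surface unchanged.

3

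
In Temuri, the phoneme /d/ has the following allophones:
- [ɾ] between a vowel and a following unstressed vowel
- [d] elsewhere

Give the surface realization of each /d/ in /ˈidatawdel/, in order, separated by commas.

[ɾ], [d]

Occurrence 1 (position 2): between a vowel and a following unstressed vowel → [ɾ].
Occurrence 2 (position 7): no conditioning environment matches → elsewhere allophone [d].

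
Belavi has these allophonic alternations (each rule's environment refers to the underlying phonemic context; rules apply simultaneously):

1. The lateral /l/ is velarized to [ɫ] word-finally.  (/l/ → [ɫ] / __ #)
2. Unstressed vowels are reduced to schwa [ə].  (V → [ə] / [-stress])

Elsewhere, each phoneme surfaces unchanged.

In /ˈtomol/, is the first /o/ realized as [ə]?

No

/o/ (between /t/ and /m/) is in the target of rule 2 but the environment (in an unstressed syllable) is not met → [o].
The actual realization is [o], not [ə].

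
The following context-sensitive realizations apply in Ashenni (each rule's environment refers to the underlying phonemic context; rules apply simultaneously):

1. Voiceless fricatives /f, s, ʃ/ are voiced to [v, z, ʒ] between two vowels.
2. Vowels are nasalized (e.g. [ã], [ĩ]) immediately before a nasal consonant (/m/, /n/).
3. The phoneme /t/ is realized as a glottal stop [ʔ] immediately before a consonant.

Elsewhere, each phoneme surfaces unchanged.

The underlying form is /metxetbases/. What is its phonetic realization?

[meʔxeʔbazes]

/m/ — not in any rule's target class → [m].
/e/ (between /m/ and /t/) is in the target of rule 2 but the environment (before a nasal consonant) is not met → [e].
/t/ (between /e/ and /x/): immediately before a consonant, so rule 3 applies → [ʔ].
/x/ (between /t/ and /e/) is unaffected → [x].
/e/ (between /x/ and /t/) fails the environment for rule 2, so it stays [e].
/t/ (between /e/ and /b/): immediately before a consonant, so rule 3 applies → [ʔ].
/b/ — not in any rule's target class → [b].
/a/ (between /b/ and /s/) fails the environment for rule 2, so it stays [a].
Rule 1 applies to /s/ (between /a/ and /e/: between two vowels) → [z].
/e/ — between /s/ and /s/; rule 2 does not apply here → [e].
/s/ (word-final) is in the target of rule 1 but the environment (between two vowels) is not met → [s].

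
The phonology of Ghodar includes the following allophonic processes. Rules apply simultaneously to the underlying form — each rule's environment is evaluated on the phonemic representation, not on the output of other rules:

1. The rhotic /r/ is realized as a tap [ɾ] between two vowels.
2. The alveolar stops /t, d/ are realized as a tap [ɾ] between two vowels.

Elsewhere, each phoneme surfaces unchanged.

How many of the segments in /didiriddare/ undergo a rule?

3

Segments that undergo a rule: /d/ → [ɾ] (rule 2); /r/ → [ɾ] (rule 1); /r/ → [ɾ] (rule 1).
All other segments surface unchanged.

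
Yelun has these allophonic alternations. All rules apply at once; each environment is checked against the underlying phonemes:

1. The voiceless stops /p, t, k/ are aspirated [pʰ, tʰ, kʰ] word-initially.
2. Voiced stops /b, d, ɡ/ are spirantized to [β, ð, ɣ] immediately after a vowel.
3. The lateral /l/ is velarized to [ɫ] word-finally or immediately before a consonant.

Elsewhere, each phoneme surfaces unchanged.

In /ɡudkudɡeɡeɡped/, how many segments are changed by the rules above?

5

Segments that undergo a rule: /d/ → [ð] (rule 2); /d/ → [ð] (rule 2); /ɡ/ → [ɣ] (rule 2); /ɡ/ → [ɣ] (rule 2); /d/ → [ð] (rule 2).
All other segments surface unchanged.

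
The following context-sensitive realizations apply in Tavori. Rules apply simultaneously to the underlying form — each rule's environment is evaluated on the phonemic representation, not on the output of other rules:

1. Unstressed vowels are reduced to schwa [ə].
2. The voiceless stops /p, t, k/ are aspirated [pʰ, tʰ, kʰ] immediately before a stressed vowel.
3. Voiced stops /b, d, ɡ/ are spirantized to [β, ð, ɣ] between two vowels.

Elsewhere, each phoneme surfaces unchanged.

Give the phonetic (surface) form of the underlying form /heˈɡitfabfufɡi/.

[həˈɣitfəbfəfɡə]

/h/ stays [h].
/e/ — between /h/ and /ɡ/, in an unstressed syllable — surfaces as [ə] (rule 1).
/ɡ/ meets the environment for rule 3 (between two vowels) → [ɣ].
/i/ (between /ɡ/ and /t/) is in the target of rule 1 but the environment (in an unstressed syllable) is not met → [i].
/t/ (between /i/ and /f/) is in the target of rule 2 but the environment (immediately before a stressed vowel) is not met → [t].
/f/ (between /t/ and /a/) is unaffected → [f].
/a/ (between /f/ and /b/): in an unstressed syllable, so rule 1 applies → [ə].
/b/ — between /a/ and /f/; rule 3 does not apply here → [b].
/f/ — not in any rule's target class → [f].
Rule 1 applies to /u/ (between /f/ and /f/: in an unstressed syllable) → [ə].
/f/ stays [f].
/ɡ/ — between /f/ and /i/; rule 3 does not apply here → [ɡ].
/i/ (word-final) occurs in an unstressed syllable → [ə] by rule 1.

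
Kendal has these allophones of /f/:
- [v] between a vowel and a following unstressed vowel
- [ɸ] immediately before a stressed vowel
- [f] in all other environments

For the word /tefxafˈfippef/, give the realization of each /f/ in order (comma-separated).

Occurrence 1 (position 3): no conditioning environment matches → elsewhere allophone [f].
Occurrence 2 (position 6): no conditioning environment matches → elsewhere allophone [f].
Occurrence 3 (position 7): immediately before a stressed vowel → [ɸ].
Occurrence 4 (position 12): no conditioning environment matches → elsewhere allophone [f].

[f], [f], [ɸ], [f]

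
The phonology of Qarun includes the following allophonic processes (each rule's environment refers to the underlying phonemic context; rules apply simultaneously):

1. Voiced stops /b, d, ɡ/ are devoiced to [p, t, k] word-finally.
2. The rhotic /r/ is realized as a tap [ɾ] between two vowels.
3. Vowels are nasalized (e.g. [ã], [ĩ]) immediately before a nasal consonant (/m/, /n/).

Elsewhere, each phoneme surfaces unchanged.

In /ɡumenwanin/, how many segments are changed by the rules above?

4

Segments that undergo a rule: /u/ → [ũ] (rule 3); /e/ → [ẽ] (rule 3); /a/ → [ã] (rule 3); /i/ → [ĩ] (rule 3).
All other segments surface unchanged.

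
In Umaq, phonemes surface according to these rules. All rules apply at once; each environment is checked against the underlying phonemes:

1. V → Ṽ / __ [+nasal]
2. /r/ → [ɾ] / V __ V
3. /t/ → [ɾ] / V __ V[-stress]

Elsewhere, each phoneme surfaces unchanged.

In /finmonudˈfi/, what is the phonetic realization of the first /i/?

[ĩ]

/i/ (between /f/ and /n/): before a nasal consonant, so rule 1 applies → [ĩ].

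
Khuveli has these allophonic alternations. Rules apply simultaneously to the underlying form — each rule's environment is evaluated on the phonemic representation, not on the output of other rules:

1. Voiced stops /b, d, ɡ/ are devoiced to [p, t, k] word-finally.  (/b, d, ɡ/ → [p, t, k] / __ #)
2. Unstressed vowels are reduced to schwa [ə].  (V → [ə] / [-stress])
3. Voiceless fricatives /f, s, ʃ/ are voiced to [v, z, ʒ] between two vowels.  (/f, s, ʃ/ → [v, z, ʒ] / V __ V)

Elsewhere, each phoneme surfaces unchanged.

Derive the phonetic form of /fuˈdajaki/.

/f/ (word-initial) fails the environment for rule 3, so it stays [f].
/u/ (between /f/ and /d/) occurs in an unstressed syllable → [ə] by rule 2.
/d/ (between /u/ and /a/): rule 1 targets it, but not word-finally → unchanged [d].
/a/ (between /d/ and /j/) is in the target of rule 2 but the environment (in an unstressed syllable) is not met → [a].
/j/ (between /a/ and /a/) is unaffected → [j].
/a/ (between /j/ and /k/) occurs in an unstressed syllable → [ə] by rule 2.
/k/ stays [k].
/i/ meets the environment for rule 2 (in an unstressed syllable) → [ə].

[fəˈdajəkə]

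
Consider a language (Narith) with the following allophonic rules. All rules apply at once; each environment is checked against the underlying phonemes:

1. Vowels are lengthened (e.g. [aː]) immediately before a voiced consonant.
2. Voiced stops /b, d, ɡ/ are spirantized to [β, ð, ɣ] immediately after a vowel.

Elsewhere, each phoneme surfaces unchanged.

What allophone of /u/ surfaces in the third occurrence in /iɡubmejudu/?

/u/ (word-final) is in the target of rule 1 but the environment (before a voiced consonant) is not met → [u].

[u]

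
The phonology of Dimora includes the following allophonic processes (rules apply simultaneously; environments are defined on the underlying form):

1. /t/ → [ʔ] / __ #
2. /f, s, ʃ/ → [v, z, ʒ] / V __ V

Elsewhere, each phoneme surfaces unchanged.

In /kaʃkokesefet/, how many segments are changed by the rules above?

3

Segments that undergo a rule: /s/ → [z] (rule 2); /f/ → [v] (rule 2); /t/ → [ʔ] (rule 1).
All other segments surface unchanged.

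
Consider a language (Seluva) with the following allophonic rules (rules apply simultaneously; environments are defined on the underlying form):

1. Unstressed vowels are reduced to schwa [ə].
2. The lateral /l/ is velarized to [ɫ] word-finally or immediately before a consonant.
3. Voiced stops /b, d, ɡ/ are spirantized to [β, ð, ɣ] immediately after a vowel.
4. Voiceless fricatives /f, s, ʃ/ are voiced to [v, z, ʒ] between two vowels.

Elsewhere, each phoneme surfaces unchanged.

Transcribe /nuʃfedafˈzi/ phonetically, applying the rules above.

/u/ meets the environment for rule 1 (in an unstressed syllable) → [ə].
/ʃ/ (between /u/ and /f/) is in the target of rule 4 but the environment (between two vowels) is not met → [ʃ].
/f/ (between /ʃ/ and /e/) is in the target of rule 4 but the environment (between two vowels) is not met → [f].
Rule 1 applies to /e/ (between /f/ and /d/: in an unstressed syllable) → [ə].
/d/ (between /e/ and /a/) occurs immediately after a vowel → [ð] by rule 3.
/a/ (between /d/ and /f/) occurs in an unstressed syllable → [ə] by rule 1.
/f/ (between /a/ and /z/) fails the environment for rule 4, so it stays [f].
/i/ — word-final; rule 1 does not apply here → [i].

[nəʃfəðəfˈzi]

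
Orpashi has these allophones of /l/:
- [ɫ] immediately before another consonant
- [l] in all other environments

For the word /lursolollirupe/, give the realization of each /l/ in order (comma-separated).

[l], [l], [ɫ], [l]

Occurrence 1 (position 1): no conditioning environment matches → elsewhere allophone [l].
Occurrence 2 (position 6): no conditioning environment matches → elsewhere allophone [l].
Occurrence 3 (position 8): immediately before another consonant → [ɫ].
Occurrence 4 (position 9): no conditioning environment matches → elsewhere allophone [l].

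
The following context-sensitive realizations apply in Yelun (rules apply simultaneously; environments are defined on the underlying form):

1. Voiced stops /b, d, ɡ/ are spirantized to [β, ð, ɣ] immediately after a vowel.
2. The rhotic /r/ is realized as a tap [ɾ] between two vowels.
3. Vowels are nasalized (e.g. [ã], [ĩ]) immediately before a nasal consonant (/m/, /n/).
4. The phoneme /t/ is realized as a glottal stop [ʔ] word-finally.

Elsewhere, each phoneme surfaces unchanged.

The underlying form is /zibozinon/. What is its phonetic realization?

[ziβozĩnõn]

/i/ (between /z/ and /b/) fails the environment for rule 3, so it stays [i].
/b/ (between /i/ and /o/) occurs immediately after a vowel → [β] by rule 1.
/o/ (between /b/ and /z/) is in the target of rule 3 but the environment (before a nasal consonant) is not met → [o].
/i/ — between /z/ and /n/, before a nasal consonant — surfaces as [ĩ] (rule 3).
/o/ meets the environment for rule 3 (before a nasal consonant) → [õ].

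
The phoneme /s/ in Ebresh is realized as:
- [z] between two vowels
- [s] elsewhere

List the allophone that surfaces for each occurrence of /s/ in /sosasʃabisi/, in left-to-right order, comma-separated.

Occurrence 1 (position 1): no conditioning environment matches → elsewhere allophone [s].
Occurrence 2 (position 3): between two vowels → [z].
Occurrence 3 (position 5): no conditioning environment matches → elsewhere allophone [s].
Occurrence 4 (position 10): between two vowels → [z].

[s], [z], [s], [z]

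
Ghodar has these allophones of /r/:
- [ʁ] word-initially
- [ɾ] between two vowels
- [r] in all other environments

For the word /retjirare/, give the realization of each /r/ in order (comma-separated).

[ʁ], [ɾ], [ɾ]

Occurrence 1 (position 1): word-initially → [ʁ].
Occurrence 2 (position 6): between two vowels → [ɾ].
Occurrence 3 (position 8): between two vowels → [ɾ].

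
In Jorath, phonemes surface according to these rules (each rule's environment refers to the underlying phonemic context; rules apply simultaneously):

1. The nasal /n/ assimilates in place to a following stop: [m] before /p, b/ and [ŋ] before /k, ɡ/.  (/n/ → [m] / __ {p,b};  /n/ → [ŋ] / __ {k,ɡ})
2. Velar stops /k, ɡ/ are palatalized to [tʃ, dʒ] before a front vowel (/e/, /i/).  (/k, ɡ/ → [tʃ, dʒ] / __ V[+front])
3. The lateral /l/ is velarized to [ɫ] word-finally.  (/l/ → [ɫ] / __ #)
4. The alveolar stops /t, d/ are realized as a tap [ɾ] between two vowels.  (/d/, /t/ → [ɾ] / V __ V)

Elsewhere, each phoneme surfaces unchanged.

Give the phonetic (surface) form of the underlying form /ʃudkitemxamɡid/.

/d/ (between /u/ and /k/) is in the target of rule 4 but the environment (between two vowels) is not met → [d].
/k/ (between /d/ and /i/) occurs before a front vowel → [tʃ] by rule 2.
/t/ (between /i/ and /e/) occurs between two vowels → [ɾ] by rule 4.
/ɡ/ (between /m/ and /i/): before a front vowel, so rule 2 applies → [dʒ].
/d/ — word-final; rule 4 does not apply here → [d].

[ʃudtʃiɾemxamdʒid]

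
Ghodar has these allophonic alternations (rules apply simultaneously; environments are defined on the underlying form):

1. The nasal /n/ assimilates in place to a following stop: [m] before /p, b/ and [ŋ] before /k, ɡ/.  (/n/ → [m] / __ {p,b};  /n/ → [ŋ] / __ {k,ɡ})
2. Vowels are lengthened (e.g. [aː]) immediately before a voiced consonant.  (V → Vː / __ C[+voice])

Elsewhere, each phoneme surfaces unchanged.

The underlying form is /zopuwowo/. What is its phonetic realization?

[zopuːwoːwo]

/z/ (word-initial): no rule targets it → [z].
/o/ (between /z/ and /p/) is in the target of rule 2 but the environment (before a voiced consonant) is not met → [o].
/p/ stays [p].
Rule 2 applies to /u/ (between /p/ and /w/: before a voiced consonant) → [uː].
/w/ stays [w].
/o/ — between /w/ and /w/, before a voiced consonant — surfaces as [oː] (rule 2).
/w/ — not in any rule's target class → [w].
/o/ — word-final; rule 2 does not apply here → [o].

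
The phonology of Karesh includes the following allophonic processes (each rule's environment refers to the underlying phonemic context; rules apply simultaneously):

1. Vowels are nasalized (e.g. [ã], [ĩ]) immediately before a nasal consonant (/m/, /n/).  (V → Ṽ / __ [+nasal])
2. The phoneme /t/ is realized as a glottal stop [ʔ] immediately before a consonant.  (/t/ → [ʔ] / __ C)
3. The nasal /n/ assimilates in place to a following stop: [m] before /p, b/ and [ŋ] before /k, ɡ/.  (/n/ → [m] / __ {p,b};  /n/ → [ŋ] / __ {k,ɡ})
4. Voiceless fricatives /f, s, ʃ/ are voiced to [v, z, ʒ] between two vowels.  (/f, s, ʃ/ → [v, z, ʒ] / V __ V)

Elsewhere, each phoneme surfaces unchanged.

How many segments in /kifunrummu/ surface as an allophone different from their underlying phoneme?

Segments that undergo a rule: /f/ → [v] (rule 4); /u/ → [ũ] (rule 1); /u/ → [ũ] (rule 1).
All other segments surface unchanged.

3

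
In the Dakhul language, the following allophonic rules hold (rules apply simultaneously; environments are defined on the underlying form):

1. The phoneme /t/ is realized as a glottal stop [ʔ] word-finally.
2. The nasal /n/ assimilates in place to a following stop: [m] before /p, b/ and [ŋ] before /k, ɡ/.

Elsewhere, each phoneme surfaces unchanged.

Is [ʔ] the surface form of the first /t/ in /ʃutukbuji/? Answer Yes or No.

/t/ (between /u/ and /u/) fails the environment for rule 1, so it stays [t].
The actual realization is [t], not [ʔ].

No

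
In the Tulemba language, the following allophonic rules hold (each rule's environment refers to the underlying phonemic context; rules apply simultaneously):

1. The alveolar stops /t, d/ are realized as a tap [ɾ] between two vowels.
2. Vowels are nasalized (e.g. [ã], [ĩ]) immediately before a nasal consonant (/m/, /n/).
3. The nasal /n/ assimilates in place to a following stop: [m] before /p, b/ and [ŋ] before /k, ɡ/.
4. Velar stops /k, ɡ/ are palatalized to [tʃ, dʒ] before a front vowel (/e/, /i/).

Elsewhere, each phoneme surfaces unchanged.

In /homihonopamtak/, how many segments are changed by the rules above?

Segments that undergo a rule: /o/ → [õ] (rule 2); /o/ → [õ] (rule 2); /a/ → [ã] (rule 2).
All other segments surface unchanged.

3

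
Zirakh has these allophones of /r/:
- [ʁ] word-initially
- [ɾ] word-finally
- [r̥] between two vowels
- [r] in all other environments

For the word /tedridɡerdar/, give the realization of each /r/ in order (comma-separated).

[r], [r], [ɾ]

Occurrence 1 (position 4): no conditioning environment matches → elsewhere allophone [r].
Occurrence 2 (position 9): no conditioning environment matches → elsewhere allophone [r].
Occurrence 3 (position 12): word-finally → [ɾ].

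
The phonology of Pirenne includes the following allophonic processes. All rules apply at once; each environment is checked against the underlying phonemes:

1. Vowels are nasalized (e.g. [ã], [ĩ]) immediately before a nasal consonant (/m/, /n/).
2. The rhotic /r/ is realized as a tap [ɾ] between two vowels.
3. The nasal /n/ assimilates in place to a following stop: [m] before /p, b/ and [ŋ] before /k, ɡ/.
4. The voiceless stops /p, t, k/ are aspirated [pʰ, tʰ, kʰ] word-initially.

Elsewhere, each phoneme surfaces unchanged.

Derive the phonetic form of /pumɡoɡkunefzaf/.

[pʰũmɡoɡkũnefzaf]

Rule 4 applies to /p/ (word-initial: word-initially) → [pʰ].
/u/ — between /p/ and /m/, before a nasal consonant — surfaces as [ũ] (rule 1).
/m/ — not in any rule's target class → [m].
/ɡ/ (between /m/ and /o/) is unaffected → [ɡ].
/o/ (between /ɡ/ and /ɡ/): rule 1 targets it, but not before a nasal consonant → unchanged [o].
/ɡ/ stays [ɡ].
/k/ (between /ɡ/ and /u/): rule 4 targets it, but not word-initially → unchanged [k].
/u/ — between /k/ and /n/, before a nasal consonant — surfaces as [ũ] (rule 1).
/n/ — between /u/ and /e/; rule 3 does not apply here → [n].
/e/ (between /n/ and /f/) fails the environment for rule 1, so it stays [e].
/f/ stays [f].
/z/ (between /f/ and /a/) is unaffected → [z].
/a/ (between /z/ and /f/): rule 1 targets it, but not before a nasal consonant → unchanged [a].
/f/ stays [f].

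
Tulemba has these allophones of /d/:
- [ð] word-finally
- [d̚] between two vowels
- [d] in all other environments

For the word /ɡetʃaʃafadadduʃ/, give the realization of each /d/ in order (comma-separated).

[d̚], [d], [d]

Occurrence 1 (position 10): between two vowels → [d̚].
Occurrence 2 (position 12): no conditioning environment matches → elsewhere allophone [d].
Occurrence 3 (position 13): no conditioning environment matches → elsewhere allophone [d].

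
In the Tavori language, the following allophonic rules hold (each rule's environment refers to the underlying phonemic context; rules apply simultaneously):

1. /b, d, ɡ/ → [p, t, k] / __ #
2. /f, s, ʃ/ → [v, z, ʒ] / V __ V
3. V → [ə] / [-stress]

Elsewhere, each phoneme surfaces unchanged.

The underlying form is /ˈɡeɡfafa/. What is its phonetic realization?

/ɡ/ — word-initial; rule 1 does not apply here → [ɡ].
/e/ — between /ɡ/ and /ɡ/; rule 3 does not apply here → [e].
/ɡ/ (between /e/ and /f/): rule 1 targets it, but not word-finally → unchanged [ɡ].
/f/ (between /ɡ/ and /a/) fails the environment for rule 2, so it stays [f].
/a/ meets the environment for rule 3 (in an unstressed syllable) → [ə].
/f/ — between /a/ and /a/, between two vowels — surfaces as [v] (rule 2).
/a/ — word-final, in an unstressed syllable — surfaces as [ə] (rule 3).

[ˈɡeɡfəvə]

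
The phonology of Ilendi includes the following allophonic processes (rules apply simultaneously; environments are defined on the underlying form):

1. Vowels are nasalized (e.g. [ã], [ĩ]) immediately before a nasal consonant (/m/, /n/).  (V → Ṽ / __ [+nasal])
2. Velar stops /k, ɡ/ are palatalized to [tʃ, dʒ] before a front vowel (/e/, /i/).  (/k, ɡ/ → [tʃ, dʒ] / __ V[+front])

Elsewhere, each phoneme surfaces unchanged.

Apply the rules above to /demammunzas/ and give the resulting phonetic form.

[dẽmãmmũnzas]

/d/ stays [d].
/e/ (between /d/ and /m/): before a nasal consonant, so rule 1 applies → [ẽ].
/m/ — not in any rule's target class → [m].
/a/ — between /m/ and /m/, before a nasal consonant — surfaces as [ã] (rule 1).
/m/ stays [m].
/m/ (between /m/ and /u/) is unaffected → [m].
/u/ (between /m/ and /n/) occurs before a nasal consonant → [ũ] by rule 1.
/n/ stays [n].
/z/ stays [z].
/a/ (between /z/ and /s/) is in the target of rule 1 but the environment (before a nasal consonant) is not met → [a].
/s/ (word-final) is unaffected → [s].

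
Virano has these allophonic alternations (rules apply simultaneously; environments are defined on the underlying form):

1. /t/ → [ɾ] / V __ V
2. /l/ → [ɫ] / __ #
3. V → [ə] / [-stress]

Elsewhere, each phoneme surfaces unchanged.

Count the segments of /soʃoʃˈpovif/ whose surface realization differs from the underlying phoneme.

3

Segments that undergo a rule: /o/ → [ə] (rule 3); /o/ → [ə] (rule 3); /i/ → [ə] (rule 3).
All other segments surface unchanged.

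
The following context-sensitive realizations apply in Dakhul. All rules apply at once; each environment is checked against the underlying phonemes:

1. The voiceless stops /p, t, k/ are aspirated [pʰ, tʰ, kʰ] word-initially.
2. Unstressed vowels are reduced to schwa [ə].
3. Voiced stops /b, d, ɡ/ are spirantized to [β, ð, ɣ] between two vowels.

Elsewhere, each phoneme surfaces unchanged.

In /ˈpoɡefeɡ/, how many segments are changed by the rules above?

Segments that undergo a rule: /p/ → [pʰ] (rule 1); /ɡ/ → [ɣ] (rule 3); /e/ → [ə] (rule 2); /e/ → [ə] (rule 2).
All other segments surface unchanged.

4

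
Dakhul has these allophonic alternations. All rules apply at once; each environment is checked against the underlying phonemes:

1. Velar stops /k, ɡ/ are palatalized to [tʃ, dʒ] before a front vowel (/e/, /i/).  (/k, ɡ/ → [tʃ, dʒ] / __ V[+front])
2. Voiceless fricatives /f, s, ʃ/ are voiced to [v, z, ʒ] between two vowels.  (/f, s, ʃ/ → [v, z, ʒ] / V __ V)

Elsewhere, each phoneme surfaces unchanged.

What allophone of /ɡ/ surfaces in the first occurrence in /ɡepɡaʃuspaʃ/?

Rule 1 applies to /ɡ/ (word-initial: before a front vowel) → [dʒ].

[dʒ]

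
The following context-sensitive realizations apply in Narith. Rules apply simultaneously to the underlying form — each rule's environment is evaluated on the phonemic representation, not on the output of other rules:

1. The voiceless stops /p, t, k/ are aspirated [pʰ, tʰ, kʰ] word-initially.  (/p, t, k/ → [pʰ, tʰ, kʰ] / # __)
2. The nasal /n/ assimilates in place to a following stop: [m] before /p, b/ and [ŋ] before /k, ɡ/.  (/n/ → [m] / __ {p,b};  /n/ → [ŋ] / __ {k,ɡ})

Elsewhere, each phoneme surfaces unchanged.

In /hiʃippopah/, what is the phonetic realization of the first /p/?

/p/ (between /i/ and /p/): rule 1 targets it, but not word-initially → unchanged [p].

[p]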